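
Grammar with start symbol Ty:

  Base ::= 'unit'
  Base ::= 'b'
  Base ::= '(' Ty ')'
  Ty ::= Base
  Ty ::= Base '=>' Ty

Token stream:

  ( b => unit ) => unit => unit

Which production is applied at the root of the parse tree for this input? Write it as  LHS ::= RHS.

[Ty [Base ( [Ty [Base b] => [Ty [Base unit]]] )] => [Ty [Base unit] => [Ty [Base unit]]]]

Ty ::= Base '=>' Ty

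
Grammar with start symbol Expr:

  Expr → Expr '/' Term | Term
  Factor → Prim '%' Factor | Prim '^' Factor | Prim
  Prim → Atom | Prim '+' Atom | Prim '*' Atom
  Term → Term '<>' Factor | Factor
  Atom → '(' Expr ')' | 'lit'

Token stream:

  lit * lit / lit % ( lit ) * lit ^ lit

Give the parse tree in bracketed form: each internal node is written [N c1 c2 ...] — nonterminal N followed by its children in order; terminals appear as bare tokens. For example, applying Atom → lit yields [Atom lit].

[Expr [Expr [Term [Factor [Prim [Prim [Atom lit]] * [Atom lit]]]]] / [Term [Factor [Prim [Atom lit]] % [Factor [Prim [Prim [Atom ( [Expr [Term [Factor [Prim [Atom lit]]]]] )]] * [Atom lit]] ^ [Factor [Prim [Atom lit]]]]]]]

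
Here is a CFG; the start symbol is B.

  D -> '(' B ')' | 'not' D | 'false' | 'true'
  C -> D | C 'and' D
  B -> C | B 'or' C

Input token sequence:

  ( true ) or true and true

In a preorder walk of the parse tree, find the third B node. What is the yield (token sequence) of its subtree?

[B [B [C [D ( [B [C [D true]]] )]]] or [C [C [D true]] and [D true]]]

true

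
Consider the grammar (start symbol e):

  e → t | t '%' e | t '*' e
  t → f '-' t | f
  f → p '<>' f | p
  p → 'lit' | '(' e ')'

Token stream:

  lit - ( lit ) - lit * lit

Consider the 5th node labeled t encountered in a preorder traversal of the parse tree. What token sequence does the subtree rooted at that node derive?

[e [t [f [p lit]] - [t [f [p ( [e [t [f [p lit]]]] )]] - [t [f [p lit]]]]] * [e [t [f [p lit]]]]]

lit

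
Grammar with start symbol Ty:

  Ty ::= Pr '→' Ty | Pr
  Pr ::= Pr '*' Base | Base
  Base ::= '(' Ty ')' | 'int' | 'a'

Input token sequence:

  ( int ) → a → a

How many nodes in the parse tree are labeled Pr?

4

[Ty [Pr [Base ( [Ty [Pr [Base int]]] )]] → [Ty [Pr [Base a]] → [Ty [Pr [Base a]]]]]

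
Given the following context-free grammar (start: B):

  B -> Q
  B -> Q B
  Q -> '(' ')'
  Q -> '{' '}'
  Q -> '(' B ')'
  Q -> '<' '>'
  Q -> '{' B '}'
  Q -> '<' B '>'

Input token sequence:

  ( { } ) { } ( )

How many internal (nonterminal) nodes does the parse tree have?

8

[B [Q ( [B [Q { }]] )] [B [Q { }] [B [Q ( )]]]]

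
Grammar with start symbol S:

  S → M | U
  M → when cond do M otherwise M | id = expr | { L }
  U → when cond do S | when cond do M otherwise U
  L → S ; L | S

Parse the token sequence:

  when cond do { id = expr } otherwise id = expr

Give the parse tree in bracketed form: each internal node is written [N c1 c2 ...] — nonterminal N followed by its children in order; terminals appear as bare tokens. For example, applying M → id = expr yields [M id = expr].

S
M
when cond do M otherwise M
when cond do { L } otherwise M
when cond do { S } otherwise M
when cond do { M } otherwise M
when cond do { id = expr } otherwise M
when cond do { id = expr } otherwise id = expr

[S [M when cond do [M { [L [S [M id = expr]]] }] otherwise [M id = expr]]]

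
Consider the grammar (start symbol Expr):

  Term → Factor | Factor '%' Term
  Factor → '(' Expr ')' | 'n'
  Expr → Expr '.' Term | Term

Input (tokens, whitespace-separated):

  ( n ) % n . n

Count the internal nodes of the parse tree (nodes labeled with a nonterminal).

11

[Expr [Expr [Term [Factor ( [Expr [Term [Factor n]]] )] % [Term [Factor n]]]] . [Term [Factor n]]]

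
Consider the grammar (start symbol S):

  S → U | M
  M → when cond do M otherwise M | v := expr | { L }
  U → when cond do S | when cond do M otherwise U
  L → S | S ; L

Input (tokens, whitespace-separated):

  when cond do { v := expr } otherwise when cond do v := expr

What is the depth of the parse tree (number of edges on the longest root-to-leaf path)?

[S [U when cond do [M { [L [S [M v := expr]]] }] otherwise [U when cond do [S [M v := expr]]]]]

6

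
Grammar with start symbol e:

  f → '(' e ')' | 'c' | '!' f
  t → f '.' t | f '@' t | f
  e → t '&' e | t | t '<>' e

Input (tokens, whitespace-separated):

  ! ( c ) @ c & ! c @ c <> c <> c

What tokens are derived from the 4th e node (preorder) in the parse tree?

c <> c

[e [t [f ! [f ( [e [t [f c]]] )]] @ [t [f c]]] & [e [t [f ! [f c]] @ [t [f c]]] <> [e [t [f c]] <> [e [t [f c]]]]]]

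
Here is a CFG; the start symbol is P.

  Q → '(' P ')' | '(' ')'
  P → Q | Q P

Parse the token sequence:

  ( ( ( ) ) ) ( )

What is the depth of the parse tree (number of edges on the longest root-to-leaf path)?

6

[P [Q ( [P [Q ( [P [Q ( )]] )]] )] [P [Q ( )]]]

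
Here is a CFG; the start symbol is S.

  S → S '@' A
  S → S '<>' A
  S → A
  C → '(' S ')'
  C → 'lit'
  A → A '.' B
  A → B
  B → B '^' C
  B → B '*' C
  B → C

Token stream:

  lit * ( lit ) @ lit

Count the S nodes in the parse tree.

[S [S [A [B [B [C lit]] * [C ( [S [A [B [C lit]]]] )]]]] @ [A [B [C lit]]]]

3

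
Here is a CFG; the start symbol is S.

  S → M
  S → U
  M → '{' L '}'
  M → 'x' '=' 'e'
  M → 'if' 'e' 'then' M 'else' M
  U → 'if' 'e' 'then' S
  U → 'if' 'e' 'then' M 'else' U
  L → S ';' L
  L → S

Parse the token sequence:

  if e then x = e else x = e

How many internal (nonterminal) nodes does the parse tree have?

[S [M if e then [M x = e] else [M x = e]]]

4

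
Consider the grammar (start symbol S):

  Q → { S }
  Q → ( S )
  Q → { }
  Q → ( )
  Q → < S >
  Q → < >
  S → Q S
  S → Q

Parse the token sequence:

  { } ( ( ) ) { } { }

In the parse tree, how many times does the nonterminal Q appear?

[S [Q { }] [S [Q ( [S [Q ( )]] )] [S [Q { }] [S [Q { }]]]]]

5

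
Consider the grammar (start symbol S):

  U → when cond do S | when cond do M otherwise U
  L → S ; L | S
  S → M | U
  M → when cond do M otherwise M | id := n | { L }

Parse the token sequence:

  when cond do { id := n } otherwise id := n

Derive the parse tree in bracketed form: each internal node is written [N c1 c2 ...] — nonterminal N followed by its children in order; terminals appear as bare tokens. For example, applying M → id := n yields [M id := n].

[S [M when cond do [M { [L [S [M id := n]]] }] otherwise [M id := n]]]

S
M
when cond do M otherwise M
when cond do { L } otherwise M
when cond do { S } otherwise M
when cond do { M } otherwise M
when cond do { id := n } otherwise M
when cond do { id := n } otherwise id := n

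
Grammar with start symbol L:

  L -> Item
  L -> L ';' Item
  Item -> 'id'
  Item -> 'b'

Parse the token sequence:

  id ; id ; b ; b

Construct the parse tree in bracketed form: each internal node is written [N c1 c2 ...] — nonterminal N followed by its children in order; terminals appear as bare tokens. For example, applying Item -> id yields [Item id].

L
L ; Item
L ; Item ; Item
L ; Item ; Item ; Item
Item ; Item ; Item ; Item
id ; Item ; Item ; Item
id ; id ; Item ; Item
id ; id ; b ; Item
id ; id ; b ; b

[L [L [L [L [Item id]] ; [Item id]] ; [Item b]] ; [Item b]]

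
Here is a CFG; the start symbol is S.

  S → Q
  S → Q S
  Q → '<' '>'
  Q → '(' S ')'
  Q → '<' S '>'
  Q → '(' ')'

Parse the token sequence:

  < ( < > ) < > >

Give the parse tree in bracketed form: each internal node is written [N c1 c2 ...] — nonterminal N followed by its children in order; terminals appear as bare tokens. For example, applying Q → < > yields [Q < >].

S
Q
< S >
< Q S >
< ( S ) S >
< ( Q ) S >
< ( < > ) S >
< ( < > ) Q >
< ( < > ) < > >

[S [Q < [S [Q ( [S [Q < >]] )] [S [Q < >]]] >]]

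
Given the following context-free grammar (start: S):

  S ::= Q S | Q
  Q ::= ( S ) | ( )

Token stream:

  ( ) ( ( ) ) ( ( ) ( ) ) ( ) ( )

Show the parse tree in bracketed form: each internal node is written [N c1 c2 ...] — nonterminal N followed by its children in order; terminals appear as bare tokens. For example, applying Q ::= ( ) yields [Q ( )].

[S [Q ( )] [S [Q ( [S [Q ( )]] )] [S [Q ( [S [Q ( )] [S [Q ( )]]] )] [S [Q ( )] [S [Q ( )]]]]]]

S
Q S
( ) S
( ) Q S
( ) ( S ) S
( ) ( Q ) S
( ) ( ( ) ) S
( ) ( ( ) ) Q S
( ) ( ( ) ) ( S ) S
( ) ( ( ) ) ( Q S ) S
( ) ( ( ) ) ( ( ) S ) S
( ) ( ( ) ) ( ( ) Q ) S
( ) ( ( ) ) ( ( ) ( ) ) S
( ) ( ( ) ) ( ( ) ( ) ) Q S
( ) ( ( ) ) ( ( ) ( ) ) ( ) S
( ) ( ( ) ) ( ( ) ( ) ) ( ) Q
( ) ( ( ) ) ( ( ) ( ) ) ( ) ( )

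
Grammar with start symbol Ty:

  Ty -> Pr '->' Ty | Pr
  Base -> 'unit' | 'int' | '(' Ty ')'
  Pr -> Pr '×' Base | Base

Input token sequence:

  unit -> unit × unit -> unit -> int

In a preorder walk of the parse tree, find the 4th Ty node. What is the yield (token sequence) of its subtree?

[Ty [Pr [Base unit]] -> [Ty [Pr [Pr [Base unit]] × [Base unit]] -> [Ty [Pr [Base unit]] -> [Ty [Pr [Base int]]]]]]

int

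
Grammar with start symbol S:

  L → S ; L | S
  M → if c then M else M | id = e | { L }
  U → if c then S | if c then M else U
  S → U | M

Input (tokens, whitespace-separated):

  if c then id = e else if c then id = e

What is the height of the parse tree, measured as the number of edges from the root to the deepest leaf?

5

[S [U if c then [M id = e] else [U if c then [S [M id = e]]]]]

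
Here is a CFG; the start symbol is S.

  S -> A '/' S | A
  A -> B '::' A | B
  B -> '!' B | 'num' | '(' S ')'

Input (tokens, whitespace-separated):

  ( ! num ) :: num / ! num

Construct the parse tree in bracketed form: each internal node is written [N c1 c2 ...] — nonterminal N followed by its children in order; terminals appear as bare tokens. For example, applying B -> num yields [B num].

S
A / S
B :: A / S
( S ) :: A / S
( A ) :: A / S
( B ) :: A / S
( ! B ) :: A / S
( ! num ) :: A / S
( ! num ) :: B / S
( ! num ) :: num / S
( ! num ) :: num / A
( ! num ) :: num / B
( ! num ) :: num / ! B
( ! num ) :: num / ! num

[S [A [B ( [S [A [B ! [B num]]]] )] :: [A [B num]]] / [S [A [B ! [B num]]]]]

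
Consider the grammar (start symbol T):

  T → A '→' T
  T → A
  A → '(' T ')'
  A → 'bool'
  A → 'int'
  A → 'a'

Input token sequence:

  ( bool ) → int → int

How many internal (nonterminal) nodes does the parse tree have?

8

[T [A ( [T [A bool]] )] → [T [A int] → [T [A int]]]]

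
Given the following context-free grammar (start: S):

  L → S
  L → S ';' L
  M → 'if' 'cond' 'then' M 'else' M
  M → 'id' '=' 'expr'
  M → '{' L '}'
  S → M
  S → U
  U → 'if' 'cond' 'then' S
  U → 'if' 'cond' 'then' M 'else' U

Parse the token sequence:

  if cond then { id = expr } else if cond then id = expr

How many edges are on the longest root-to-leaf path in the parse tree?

[S [U if cond then [M { [L [S [M id = expr]]] }] else [U if cond then [S [M id = expr]]]]]

6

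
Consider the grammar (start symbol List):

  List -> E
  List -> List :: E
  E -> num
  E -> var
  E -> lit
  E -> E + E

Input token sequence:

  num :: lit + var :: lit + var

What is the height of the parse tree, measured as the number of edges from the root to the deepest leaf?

[List [List [List [E num]] :: [E [E lit] + [E var]]] :: [E [E lit] + [E var]]]

4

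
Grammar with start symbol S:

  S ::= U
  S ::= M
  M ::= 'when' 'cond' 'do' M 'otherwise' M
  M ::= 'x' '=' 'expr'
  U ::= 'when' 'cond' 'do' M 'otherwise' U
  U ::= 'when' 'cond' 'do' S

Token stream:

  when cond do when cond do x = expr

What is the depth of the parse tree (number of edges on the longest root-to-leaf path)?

[S [U when cond do [S [U when cond do [S [M x = expr]]]]]]

6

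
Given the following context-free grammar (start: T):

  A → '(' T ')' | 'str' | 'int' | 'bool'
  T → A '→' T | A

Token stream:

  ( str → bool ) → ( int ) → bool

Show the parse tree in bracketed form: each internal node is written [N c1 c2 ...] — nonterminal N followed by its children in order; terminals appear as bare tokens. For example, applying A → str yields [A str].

T
A → T
( T ) → T
( A → T ) → T
( str → T ) → T
( str → A ) → T
( str → bool ) → T
( str → bool ) → A → T
( str → bool ) → ( T ) → T
( str → bool ) → ( A ) → T
( str → bool ) → ( int ) → T
( str → bool ) → ( int ) → A
( str → bool ) → ( int ) → bool

[T [A ( [T [A str] → [T [A bool]]] )] → [T [A ( [T [A int]] )] → [T [A bool]]]]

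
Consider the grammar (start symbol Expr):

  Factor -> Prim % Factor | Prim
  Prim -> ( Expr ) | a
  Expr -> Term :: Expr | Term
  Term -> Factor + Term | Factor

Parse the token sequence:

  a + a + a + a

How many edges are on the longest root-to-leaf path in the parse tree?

7

[Expr [Term [Factor [Prim a]] + [Term [Factor [Prim a]] + [Term [Factor [Prim a]] + [Term [Factor [Prim a]]]]]]]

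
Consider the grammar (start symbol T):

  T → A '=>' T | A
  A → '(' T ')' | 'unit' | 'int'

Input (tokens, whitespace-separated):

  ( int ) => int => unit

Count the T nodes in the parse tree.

4

[T [A ( [T [A int]] )] => [T [A int] => [T [A unit]]]]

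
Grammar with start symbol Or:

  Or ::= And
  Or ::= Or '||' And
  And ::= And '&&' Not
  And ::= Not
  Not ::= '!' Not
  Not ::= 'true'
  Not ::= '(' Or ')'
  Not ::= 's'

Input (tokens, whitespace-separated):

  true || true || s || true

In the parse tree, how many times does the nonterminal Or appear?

4

[Or [Or [Or [Or [And [Not true]]] || [And [Not true]]] || [And [Not s]]] || [And [Not true]]]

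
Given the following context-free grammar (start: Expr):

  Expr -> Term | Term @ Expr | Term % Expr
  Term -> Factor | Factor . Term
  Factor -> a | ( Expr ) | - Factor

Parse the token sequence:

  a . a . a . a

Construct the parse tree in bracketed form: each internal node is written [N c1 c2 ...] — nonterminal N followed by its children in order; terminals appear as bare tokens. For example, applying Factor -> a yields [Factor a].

[Expr [Term [Factor a] . [Term [Factor a] . [Term [Factor a] . [Term [Factor a]]]]]]

Expr
Term
Factor . Term
a . Term
a . Factor . Term
a . a . Term
a . a . Factor . Term
a . a . a . Term
a . a . a . Factor
a . a . a . a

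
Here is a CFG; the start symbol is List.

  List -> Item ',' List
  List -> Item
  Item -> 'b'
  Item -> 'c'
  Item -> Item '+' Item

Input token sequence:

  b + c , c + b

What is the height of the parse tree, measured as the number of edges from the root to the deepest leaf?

[List [Item [Item b] + [Item c]] , [List [Item [Item c] + [Item b]]]]

4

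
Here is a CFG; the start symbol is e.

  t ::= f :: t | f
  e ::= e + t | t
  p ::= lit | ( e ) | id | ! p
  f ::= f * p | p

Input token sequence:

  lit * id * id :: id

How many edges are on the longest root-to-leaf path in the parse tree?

6

[e [t [f [f [f [p lit]] * [p id]] * [p id]] :: [t [f [p id]]]]]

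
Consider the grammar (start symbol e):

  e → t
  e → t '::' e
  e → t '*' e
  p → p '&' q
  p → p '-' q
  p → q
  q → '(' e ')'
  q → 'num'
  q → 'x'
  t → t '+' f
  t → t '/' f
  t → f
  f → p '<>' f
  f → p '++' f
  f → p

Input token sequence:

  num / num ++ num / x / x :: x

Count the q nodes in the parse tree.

[e [t [t [t [t [f [p [q num]]]] / [f [p [q num]] ++ [f [p [q num]]]]] / [f [p [q x]]]] / [f [p [q x]]]] :: [e [t [f [p [q x]]]]]]

6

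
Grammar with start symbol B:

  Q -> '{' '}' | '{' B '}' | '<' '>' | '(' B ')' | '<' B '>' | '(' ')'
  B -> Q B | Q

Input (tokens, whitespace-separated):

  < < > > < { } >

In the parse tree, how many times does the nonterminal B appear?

4

[B [Q < [B [Q < >]] >] [B [Q < [B [Q { }]] >]]]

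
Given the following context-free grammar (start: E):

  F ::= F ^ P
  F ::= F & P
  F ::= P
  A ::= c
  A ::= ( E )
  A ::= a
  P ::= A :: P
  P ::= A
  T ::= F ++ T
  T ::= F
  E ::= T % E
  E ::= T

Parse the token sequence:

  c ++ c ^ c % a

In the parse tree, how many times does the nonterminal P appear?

4

[E [T [F [P [A c]]] ++ [T [F [F [P [A c]]] ^ [P [A c]]]]] % [E [T [F [P [A a]]]]]]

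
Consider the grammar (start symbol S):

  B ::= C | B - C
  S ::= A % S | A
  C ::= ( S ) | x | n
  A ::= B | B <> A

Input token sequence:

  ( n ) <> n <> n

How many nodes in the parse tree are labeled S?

2

[S [A [B [C ( [S [A [B [C n]]]] )]] <> [A [B [C n]] <> [A [B [C n]]]]]]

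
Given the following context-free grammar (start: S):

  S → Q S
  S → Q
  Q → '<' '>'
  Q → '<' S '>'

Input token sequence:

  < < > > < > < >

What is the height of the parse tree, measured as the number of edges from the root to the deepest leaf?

[S [Q < [S [Q < >]] >] [S [Q < >] [S [Q < >]]]]

4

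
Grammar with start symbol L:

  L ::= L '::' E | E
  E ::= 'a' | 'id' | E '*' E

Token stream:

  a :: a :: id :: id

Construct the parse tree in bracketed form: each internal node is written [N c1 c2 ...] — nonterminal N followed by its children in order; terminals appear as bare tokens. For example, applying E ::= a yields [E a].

[L [L [L [L [E a]] :: [E a]] :: [E id]] :: [E id]]

L
L :: E
L :: E :: E
L :: E :: E :: E
E :: E :: E :: E
a :: E :: E :: E
a :: a :: E :: E
a :: a :: id :: E
a :: a :: id :: id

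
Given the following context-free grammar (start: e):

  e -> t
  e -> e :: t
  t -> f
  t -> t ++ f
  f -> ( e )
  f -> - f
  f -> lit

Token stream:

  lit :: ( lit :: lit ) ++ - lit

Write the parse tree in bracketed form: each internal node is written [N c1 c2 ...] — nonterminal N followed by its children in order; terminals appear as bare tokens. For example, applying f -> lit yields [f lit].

[e [e [t [f lit]]] :: [t [t [f ( [e [e [t [f lit]]] :: [t [f lit]]] )]] ++ [f - [f lit]]]]

e
e :: t
t :: t
f :: t
lit :: t
lit :: t ++ f
lit :: f ++ f
lit :: ( e ) ++ f
lit :: ( e :: t ) ++ f
lit :: ( t :: t ) ++ f
lit :: ( f :: t ) ++ f
lit :: ( lit :: t ) ++ f
lit :: ( lit :: f ) ++ f
lit :: ( lit :: lit ) ++ f
lit :: ( lit :: lit ) ++ - f
lit :: ( lit :: lit ) ++ - lit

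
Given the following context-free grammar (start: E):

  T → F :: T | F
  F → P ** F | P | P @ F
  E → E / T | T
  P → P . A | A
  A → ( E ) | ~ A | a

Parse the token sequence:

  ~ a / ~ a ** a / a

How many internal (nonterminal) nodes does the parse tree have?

[E [E [E [T [F [P [A ~ [A a]]]]]] / [T [F [P [A ~ [A a]]] ** [F [P [A a]]]]]] / [T [F [P [A a]]]]]

20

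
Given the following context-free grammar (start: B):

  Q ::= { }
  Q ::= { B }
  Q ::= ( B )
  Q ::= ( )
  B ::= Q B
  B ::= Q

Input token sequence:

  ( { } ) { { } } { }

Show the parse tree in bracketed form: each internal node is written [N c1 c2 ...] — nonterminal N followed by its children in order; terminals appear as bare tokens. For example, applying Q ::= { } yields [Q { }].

[B [Q ( [B [Q { }]] )] [B [Q { [B [Q { }]] }] [B [Q { }]]]]

B
Q B
( B ) B
( Q ) B
( { } ) B
( { } ) Q B
( { } ) { B } B
( { } ) { Q } B
( { } ) { { } } B
( { } ) { { } } Q
( { } ) { { } } { }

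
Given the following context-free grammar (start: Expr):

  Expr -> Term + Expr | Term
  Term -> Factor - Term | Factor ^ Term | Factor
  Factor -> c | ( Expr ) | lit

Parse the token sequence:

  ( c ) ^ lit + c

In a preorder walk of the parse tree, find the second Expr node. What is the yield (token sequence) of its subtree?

c

[Expr [Term [Factor ( [Expr [Term [Factor c]]] )] ^ [Term [Factor lit]]] + [Expr [Term [Factor c]]]]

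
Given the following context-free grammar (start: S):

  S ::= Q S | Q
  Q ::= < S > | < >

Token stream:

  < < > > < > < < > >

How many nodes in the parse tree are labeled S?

5

[S [Q < [S [Q < >]] >] [S [Q < >] [S [Q < [S [Q < >]] >]]]]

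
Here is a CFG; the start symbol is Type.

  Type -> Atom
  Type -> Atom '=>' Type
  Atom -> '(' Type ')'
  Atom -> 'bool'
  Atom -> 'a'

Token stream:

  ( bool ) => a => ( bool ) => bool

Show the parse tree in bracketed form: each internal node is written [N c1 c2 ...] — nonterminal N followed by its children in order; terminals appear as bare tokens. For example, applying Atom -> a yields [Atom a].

[Type [Atom ( [Type [Atom bool]] )] => [Type [Atom a] => [Type [Atom ( [Type [Atom bool]] )] => [Type [Atom bool]]]]]

Type
Atom => Type
( Type ) => Type
( Atom ) => Type
( bool ) => Type
( bool ) => Atom => Type
( bool ) => a => Type
( bool ) => a => Atom => Type
( bool ) => a => ( Type ) => Type
( bool ) => a => ( Atom ) => Type
( bool ) => a => ( bool ) => Type
( bool ) => a => ( bool ) => Atom
( bool ) => a => ( bool ) => bool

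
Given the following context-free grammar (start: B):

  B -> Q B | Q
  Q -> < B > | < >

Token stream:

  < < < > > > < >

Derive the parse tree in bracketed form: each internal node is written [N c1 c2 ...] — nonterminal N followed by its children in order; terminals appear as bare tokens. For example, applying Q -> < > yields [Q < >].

[B [Q < [B [Q < [B [Q < >]] >]] >] [B [Q < >]]]

B
Q B
< B > B
< Q > B
< < B > > B
< < Q > > B
< < < > > > B
< < < > > > Q
< < < > > > < >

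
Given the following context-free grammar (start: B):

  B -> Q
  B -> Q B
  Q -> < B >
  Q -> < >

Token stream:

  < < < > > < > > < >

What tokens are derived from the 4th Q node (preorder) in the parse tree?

< >

[B [Q < [B [Q < [B [Q < >]] >] [B [Q < >]]] >] [B [Q < >]]]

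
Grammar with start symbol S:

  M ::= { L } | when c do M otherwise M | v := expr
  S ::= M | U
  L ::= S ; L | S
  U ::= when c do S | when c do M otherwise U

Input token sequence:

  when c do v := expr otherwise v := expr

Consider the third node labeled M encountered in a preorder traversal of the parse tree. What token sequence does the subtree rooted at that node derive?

v := expr

[S [M when c do [M v := expr] otherwise [M v := expr]]]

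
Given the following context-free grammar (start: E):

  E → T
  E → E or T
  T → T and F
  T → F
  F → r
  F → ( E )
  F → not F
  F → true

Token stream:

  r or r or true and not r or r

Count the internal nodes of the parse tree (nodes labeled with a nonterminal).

[E [E [E [E [T [F r]]] or [T [F r]]] or [T [T [F true]] and [F not [F r]]]] or [T [F r]]]

15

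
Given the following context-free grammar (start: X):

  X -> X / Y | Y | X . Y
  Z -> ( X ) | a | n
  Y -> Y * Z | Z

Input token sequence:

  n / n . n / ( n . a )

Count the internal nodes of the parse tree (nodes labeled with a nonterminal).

18

[X [X [X [X [Y [Z n]]] / [Y [Z n]]] . [Y [Z n]]] / [Y [Z ( [X [X [Y [Z n]]] . [Y [Z a]]] )]]]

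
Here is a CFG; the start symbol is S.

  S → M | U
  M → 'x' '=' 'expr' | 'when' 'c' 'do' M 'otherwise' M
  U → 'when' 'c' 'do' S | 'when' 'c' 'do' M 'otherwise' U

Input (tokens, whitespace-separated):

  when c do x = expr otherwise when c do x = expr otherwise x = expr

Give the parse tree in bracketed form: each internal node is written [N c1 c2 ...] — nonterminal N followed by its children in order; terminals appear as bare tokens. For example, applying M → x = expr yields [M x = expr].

[S [M when c do [M x = expr] otherwise [M when c do [M x = expr] otherwise [M x = expr]]]]

S
M
when c do M otherwise M
when c do x = expr otherwise M
when c do x = expr otherwise when c do M otherwise M
when c do x = expr otherwise when c do x = expr otherwise M
when c do x = expr otherwise when c do x = expr otherwise x = expr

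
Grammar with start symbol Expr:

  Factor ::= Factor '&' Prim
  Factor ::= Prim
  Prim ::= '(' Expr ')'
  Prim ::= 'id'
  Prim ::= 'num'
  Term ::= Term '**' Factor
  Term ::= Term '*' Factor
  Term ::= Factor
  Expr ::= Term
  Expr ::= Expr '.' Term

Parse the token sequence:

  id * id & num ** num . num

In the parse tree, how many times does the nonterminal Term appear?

4

[Expr [Expr [Term [Term [Term [Factor [Prim id]]] * [Factor [Factor [Prim id]] & [Prim num]]] ** [Factor [Prim num]]]] . [Term [Factor [Prim num]]]]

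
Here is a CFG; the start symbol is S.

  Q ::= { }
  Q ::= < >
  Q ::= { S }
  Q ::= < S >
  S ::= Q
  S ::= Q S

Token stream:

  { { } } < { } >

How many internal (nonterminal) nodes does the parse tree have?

8

[S [Q { [S [Q { }]] }] [S [Q < [S [Q { }]] >]]]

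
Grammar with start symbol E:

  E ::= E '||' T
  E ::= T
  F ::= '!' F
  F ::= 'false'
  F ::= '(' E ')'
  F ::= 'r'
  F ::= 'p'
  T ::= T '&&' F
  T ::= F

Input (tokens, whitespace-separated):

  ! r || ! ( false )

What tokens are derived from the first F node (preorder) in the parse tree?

! r

[E [E [T [F ! [F r]]]] || [T [F ! [F ( [E [T [F false]]] )]]]]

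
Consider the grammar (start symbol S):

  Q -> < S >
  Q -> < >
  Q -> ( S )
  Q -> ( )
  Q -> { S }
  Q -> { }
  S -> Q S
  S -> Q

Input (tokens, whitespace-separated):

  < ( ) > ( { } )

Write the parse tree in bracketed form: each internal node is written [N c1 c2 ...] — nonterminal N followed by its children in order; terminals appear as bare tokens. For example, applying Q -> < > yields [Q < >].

[S [Q < [S [Q ( )]] >] [S [Q ( [S [Q { }]] )]]]

S
Q S
< S > S
< Q > S
< ( ) > S
< ( ) > Q
< ( ) > ( S )
< ( ) > ( Q )
< ( ) > ( { } )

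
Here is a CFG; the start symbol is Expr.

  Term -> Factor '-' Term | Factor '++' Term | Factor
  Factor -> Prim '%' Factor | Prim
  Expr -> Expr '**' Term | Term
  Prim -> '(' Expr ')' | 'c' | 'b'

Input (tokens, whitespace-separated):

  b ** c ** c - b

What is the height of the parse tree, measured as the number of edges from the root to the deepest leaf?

6

[Expr [Expr [Expr [Term [Factor [Prim b]]]] ** [Term [Factor [Prim c]]]] ** [Term [Factor [Prim c]] - [Term [Factor [Prim b]]]]]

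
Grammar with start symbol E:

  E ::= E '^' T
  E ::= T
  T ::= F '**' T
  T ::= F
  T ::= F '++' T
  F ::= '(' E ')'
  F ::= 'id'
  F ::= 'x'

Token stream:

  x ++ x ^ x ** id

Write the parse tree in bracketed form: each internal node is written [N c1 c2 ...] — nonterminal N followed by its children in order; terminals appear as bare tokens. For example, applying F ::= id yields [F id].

[E [E [T [F x] ++ [T [F x]]]] ^ [T [F x] ** [T [F id]]]]

E
E ^ T
T ^ T
F ++ T ^ T
x ++ T ^ T
x ++ F ^ T
x ++ x ^ T
x ++ x ^ F ** T
x ++ x ^ x ** T
x ++ x ^ x ** F
x ++ x ^ x ** id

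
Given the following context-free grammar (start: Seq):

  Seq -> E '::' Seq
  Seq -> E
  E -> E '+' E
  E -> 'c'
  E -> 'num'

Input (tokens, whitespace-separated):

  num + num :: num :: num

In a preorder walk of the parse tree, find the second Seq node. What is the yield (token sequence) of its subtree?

num :: num

[Seq [E [E num] + [E num]] :: [Seq [E num] :: [Seq [E num]]]]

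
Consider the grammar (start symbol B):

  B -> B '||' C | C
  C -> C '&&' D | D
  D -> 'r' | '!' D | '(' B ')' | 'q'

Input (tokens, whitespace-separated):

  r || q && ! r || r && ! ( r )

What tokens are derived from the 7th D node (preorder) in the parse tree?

( r )

[B [B [B [C [D r]]] || [C [C [D q]] && [D ! [D r]]]] || [C [C [D r]] && [D ! [D ( [B [C [D r]]] )]]]]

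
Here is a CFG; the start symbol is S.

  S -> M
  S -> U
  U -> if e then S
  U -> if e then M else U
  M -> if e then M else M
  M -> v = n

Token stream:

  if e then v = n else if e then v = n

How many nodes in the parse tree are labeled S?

[S [U if e then [M v = n] else [U if e then [S [M v = n]]]]]

2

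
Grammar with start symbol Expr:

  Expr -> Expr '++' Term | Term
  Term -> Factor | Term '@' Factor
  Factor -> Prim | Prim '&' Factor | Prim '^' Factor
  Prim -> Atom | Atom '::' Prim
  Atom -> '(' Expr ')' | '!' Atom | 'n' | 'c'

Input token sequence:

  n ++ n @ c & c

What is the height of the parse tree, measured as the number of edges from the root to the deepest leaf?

6

[Expr [Expr [Term [Factor [Prim [Atom n]]]]] ++ [Term [Term [Factor [Prim [Atom n]]]] @ [Factor [Prim [Atom c]] & [Factor [Prim [Atom c]]]]]]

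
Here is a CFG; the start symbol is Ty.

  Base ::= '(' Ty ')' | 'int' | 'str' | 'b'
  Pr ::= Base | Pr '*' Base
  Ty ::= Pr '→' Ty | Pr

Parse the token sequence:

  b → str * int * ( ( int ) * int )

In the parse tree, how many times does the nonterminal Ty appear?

4

[Ty [Pr [Base b]] → [Ty [Pr [Pr [Pr [Base str]] * [Base int]] * [Base ( [Ty [Pr [Pr [Base ( [Ty [Pr [Base int]]] )]] * [Base int]]] )]]]]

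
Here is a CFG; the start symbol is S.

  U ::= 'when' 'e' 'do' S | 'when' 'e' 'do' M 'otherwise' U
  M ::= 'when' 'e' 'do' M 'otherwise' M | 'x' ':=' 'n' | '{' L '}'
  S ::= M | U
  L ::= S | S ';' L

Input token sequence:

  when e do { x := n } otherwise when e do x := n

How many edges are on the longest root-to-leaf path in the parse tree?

6

[S [U when e do [M { [L [S [M x := n]]] }] otherwise [U when e do [S [M x := n]]]]]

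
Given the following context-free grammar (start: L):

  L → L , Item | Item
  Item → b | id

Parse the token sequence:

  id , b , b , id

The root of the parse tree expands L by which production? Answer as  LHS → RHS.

L → L , Item

[L [L [L [L [Item id]] , [Item b]] , [Item b]] , [Item id]]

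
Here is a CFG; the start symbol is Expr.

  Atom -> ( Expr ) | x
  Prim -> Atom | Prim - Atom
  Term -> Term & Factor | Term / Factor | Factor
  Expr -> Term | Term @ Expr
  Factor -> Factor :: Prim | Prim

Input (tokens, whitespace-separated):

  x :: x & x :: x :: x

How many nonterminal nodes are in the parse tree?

[Expr [Term [Term [Factor [Factor [Prim [Atom x]]] :: [Prim [Atom x]]]] & [Factor [Factor [Factor [Prim [Atom x]]] :: [Prim [Atom x]]] :: [Prim [Atom x]]]]]

18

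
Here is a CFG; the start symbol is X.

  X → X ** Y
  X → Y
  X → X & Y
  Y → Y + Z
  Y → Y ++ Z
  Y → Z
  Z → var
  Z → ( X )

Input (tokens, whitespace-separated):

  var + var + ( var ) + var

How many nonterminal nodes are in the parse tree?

[X [Y [Y [Y [Y [Z var]] + [Z var]] + [Z ( [X [Y [Z var]]] )]] + [Z var]]]

12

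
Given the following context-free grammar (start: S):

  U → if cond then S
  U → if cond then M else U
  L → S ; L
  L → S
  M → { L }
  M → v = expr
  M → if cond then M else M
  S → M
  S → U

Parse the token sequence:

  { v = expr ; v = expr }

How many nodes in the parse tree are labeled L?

2

[S [M { [L [S [M v = expr]] ; [L [S [M v = expr]]]] }]]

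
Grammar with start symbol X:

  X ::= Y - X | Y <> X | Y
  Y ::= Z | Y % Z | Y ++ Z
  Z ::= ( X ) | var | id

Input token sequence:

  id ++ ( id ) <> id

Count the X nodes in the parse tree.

3

[X [Y [Y [Z id]] ++ [Z ( [X [Y [Z id]]] )]] <> [X [Y [Z id]]]]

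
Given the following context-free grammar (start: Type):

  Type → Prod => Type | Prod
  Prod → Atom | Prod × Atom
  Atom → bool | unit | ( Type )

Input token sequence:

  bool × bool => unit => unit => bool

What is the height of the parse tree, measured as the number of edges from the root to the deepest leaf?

6

[Type [Prod [Prod [Atom bool]] × [Atom bool]] => [Type [Prod [Atom unit]] => [Type [Prod [Atom unit]] => [Type [Prod [Atom bool]]]]]]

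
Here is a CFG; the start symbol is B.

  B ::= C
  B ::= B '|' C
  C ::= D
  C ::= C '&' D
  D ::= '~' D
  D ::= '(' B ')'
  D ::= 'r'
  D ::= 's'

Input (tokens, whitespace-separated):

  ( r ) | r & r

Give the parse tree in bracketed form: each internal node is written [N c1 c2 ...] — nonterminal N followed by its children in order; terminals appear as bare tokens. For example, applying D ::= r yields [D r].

[B [B [C [D ( [B [C [D r]]] )]]] | [C [C [D r]] & [D r]]]

B
B | C
C | C
D | C
( B ) | C
( C ) | C
( D ) | C
( r ) | C
( r ) | C & D
( r ) | D & D
( r ) | r & D
( r ) | r & r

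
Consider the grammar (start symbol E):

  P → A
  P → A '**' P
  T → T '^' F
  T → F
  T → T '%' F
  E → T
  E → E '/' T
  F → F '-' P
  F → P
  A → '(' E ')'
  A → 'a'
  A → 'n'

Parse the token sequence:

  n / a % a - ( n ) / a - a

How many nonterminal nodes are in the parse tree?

[E [E [E [T [F [P [A n]]]]] / [T [T [F [P [A a]]]] % [F [F [P [A a]]] - [P [A ( [E [T [F [P [A n]]]]] )]]]]] / [T [F [F [P [A a]]] - [P [A a]]]]]

30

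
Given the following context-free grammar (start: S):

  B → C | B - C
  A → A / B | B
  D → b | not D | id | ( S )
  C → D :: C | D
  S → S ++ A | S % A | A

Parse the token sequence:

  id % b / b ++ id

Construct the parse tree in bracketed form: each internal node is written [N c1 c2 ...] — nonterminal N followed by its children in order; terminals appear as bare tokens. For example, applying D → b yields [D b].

[S [S [S [A [B [C [D id]]]]] % [A [A [B [C [D b]]]] / [B [C [D b]]]]] ++ [A [B [C [D id]]]]]

S
S ++ A
S % A ++ A
A % A ++ A
B % A ++ A
C % A ++ A
D % A ++ A
id % A ++ A
id % A / B ++ A
id % B / B ++ A
id % C / B ++ A
id % D / B ++ A
id % b / B ++ A
id % b / C ++ A
id % b / D ++ A
id % b / b ++ A
id % b / b ++ B
id % b / b ++ C
id % b / b ++ D
id % b / b ++ id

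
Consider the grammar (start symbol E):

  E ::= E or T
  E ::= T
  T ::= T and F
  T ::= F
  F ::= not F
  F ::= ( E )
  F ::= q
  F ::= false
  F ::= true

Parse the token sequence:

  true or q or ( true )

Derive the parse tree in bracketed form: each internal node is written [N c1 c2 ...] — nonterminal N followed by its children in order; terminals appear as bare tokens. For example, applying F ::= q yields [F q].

E
E or T
E or T or T
T or T or T
F or T or T
true or T or T
true or F or T
true or q or T
true or q or F
true or q or ( E )
true or q or ( T )
true or q or ( F )
true or q or ( true )

[E [E [E [T [F true]]] or [T [F q]]] or [T [F ( [E [T [F true]]] )]]]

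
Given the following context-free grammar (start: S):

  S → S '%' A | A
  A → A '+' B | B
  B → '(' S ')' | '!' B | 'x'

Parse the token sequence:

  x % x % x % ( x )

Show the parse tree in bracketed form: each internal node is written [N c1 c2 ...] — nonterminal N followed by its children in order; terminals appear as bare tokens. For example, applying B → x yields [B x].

S
S % A
S % A % A
S % A % A % A
A % A % A % A
B % A % A % A
x % A % A % A
x % B % A % A
x % x % A % A
x % x % B % A
x % x % x % A
x % x % x % B
x % x % x % ( S )
x % x % x % ( A )
x % x % x % ( B )
x % x % x % ( x )

[S [S [S [S [A [B x]]] % [A [B x]]] % [A [B x]]] % [A [B ( [S [A [B x]]] )]]]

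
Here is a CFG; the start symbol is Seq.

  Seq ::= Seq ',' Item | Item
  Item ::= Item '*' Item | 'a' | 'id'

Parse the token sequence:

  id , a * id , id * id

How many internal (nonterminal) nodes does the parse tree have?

10

[Seq [Seq [Seq [Item id]] , [Item [Item a] * [Item id]]] , [Item [Item id] * [Item id]]]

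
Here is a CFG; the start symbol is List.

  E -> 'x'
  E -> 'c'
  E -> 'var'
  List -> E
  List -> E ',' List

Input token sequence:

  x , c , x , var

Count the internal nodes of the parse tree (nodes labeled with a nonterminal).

8

[List [E x] , [List [E c] , [List [E x] , [List [E var]]]]]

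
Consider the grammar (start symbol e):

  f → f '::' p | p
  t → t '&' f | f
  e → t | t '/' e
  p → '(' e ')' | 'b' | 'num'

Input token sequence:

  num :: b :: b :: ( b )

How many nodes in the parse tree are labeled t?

2

[e [t [f [f [f [f [p num]] :: [p b]] :: [p b]] :: [p ( [e [t [f [p b]]]] )]]]]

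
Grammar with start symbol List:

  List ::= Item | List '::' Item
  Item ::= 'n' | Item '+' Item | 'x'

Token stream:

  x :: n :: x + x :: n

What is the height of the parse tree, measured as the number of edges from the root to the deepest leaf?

5

[List [List [List [List [Item x]] :: [Item n]] :: [Item [Item x] + [Item x]]] :: [Item n]]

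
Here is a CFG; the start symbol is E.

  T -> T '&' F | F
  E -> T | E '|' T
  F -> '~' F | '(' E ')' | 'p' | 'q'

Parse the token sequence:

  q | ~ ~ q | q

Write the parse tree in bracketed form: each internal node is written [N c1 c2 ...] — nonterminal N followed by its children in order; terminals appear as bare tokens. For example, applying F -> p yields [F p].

[E [E [E [T [F q]]] | [T [F ~ [F ~ [F q]]]]] | [T [F q]]]

E
E | T
E | T | T
T | T | T
F | T | T
q | T | T
q | F | T
q | ~ F | T
q | ~ ~ F | T
q | ~ ~ q | T
q | ~ ~ q | F
q | ~ ~ q | q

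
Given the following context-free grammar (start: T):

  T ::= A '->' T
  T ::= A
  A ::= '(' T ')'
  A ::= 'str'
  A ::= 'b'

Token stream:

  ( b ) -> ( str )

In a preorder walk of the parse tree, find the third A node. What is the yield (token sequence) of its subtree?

[T [A ( [T [A b]] )] -> [T [A ( [T [A str]] )]]]

( str )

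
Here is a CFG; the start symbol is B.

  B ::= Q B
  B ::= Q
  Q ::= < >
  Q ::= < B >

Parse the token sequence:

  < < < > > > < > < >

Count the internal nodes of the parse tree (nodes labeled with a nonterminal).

[B [Q < [B [Q < [B [Q < >]] >]] >] [B [Q < >] [B [Q < >]]]]

10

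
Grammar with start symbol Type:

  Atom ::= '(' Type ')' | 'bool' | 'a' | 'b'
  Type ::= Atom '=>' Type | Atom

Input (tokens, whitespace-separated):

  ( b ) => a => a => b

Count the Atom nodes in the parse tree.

5

[Type [Atom ( [Type [Atom b]] )] => [Type [Atom a] => [Type [Atom a] => [Type [Atom b]]]]]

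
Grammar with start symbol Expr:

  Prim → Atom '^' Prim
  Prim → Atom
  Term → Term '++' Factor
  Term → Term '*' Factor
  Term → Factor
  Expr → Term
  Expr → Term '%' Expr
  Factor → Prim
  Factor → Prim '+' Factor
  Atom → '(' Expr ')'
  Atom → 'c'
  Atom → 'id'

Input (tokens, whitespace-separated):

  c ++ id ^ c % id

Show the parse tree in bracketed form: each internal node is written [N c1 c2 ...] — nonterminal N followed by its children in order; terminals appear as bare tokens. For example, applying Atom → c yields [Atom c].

[Expr [Term [Term [Factor [Prim [Atom c]]]] ++ [Factor [Prim [Atom id] ^ [Prim [Atom c]]]]] % [Expr [Term [Factor [Prim [Atom id]]]]]]

Expr
Term % Expr
Term ++ Factor % Expr
Factor ++ Factor % Expr
Prim ++ Factor % Expr
Atom ++ Factor % Expr
c ++ Factor % Expr
c ++ Prim % Expr
c ++ Atom ^ Prim % Expr
c ++ id ^ Prim % Expr
c ++ id ^ Atom % Expr
c ++ id ^ c % Expr
c ++ id ^ c % Term
c ++ id ^ c % Factor
c ++ id ^ c % Prim
c ++ id ^ c % Atom
c ++ id ^ c % id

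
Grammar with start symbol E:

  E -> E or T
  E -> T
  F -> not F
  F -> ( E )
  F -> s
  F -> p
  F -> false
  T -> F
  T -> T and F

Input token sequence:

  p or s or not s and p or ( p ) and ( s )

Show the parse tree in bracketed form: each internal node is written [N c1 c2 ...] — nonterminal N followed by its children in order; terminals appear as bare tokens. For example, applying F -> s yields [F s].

[E [E [E [E [T [F p]]] or [T [F s]]] or [T [T [F not [F s]]] and [F p]]] or [T [T [F ( [E [T [F p]]] )]] and [F ( [E [T [F s]]] )]]]

E
E or T
E or T or T
E or T or T or T
T or T or T or T
F or T or T or T
p or T or T or T
p or F or T or T
p or s or T or T
p or s or T and F or T
p or s or F and F or T
p or s or not F and F or T
p or s or not s and F or T
p or s or not s and p or T
p or s or not s and p or T and F
p or s or not s and p or F and F
p or s or not s and p or ( E ) and F
p or s or not s and p or ( T ) and F
p or s or not s and p or ( F ) and F
p or s or not s and p or ( p ) and F
p or s or not s and p or ( p ) and ( E )
p or s or not s and p or ( p ) and ( T )
p or s or not s and p or ( p ) and ( F )
p or s or not s and p or ( p ) and ( s )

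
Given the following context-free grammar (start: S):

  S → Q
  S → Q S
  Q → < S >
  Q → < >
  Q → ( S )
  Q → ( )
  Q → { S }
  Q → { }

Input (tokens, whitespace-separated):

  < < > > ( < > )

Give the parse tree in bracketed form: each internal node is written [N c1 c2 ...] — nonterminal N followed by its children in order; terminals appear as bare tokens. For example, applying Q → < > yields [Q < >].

S
Q S
< S > S
< Q > S
< < > > S
< < > > Q
< < > > ( S )
< < > > ( Q )
< < > > ( < > )

[S [Q < [S [Q < >]] >] [S [Q ( [S [Q < >]] )]]]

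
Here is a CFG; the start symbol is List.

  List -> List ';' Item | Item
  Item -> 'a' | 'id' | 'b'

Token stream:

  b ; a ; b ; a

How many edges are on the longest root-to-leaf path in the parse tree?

[List [List [List [List [Item b]] ; [Item a]] ; [Item b]] ; [Item a]]

5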